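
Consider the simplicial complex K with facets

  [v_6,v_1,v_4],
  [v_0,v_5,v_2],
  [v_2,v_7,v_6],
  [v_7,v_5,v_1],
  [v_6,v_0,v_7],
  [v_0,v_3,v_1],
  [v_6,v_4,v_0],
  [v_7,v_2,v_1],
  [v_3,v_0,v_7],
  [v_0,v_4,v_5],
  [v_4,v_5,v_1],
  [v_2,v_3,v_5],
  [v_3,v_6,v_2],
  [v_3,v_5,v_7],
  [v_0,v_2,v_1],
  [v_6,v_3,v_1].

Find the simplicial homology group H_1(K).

H_1 = Z^2.

Take the total order v_0 < v_1 < v_2 < v_3 < v_4 < v_5 < v_6 < v_7 on the vertex set. Then K (dimension 2) consists of the simplices:

  0-simplices (8): [v_0], [v_1], [v_2], [v_3], [v_4], [v_5], [v_6], [v_7]
  1-simplices (24): (24 of them)
  2-simplices (16): (16 of them)

giving chain groups C_0 ≅ Z^8, C_1 ≅ Z^24, C_2 ≅ Z^16.

Boundary ∂_1: C_1 → C_0 sends each edge [p,q] (with p < q) to q − p. For instance
  ∂[v_0,v_1] = [v_1] − [v_0].
The resulting 8×24 matrix has rank 7, and its Smith normal form has invariant factors (1,1,1,1,1,1,1).

The boundary map ∂_2: C_2 → C_1 acts by ∂[p,q,r] = [q,r] − [p,r] + [p,q]. For instance
  ∂[v_1,v_2,v_7] = [v_2,v_7] − [v_1,v_7] + [v_1,v_2],
  ∂[v_1,v_5,v_7] = [v_5,v_7] − [v_1,v_7] + [v_1,v_5].
The 24×16 boundary matrix has rank 15 and Smith normal form diag(1,1,1,1,1,1,1,1,1,1,1,1,1,1,1).

From H_k ≅ ker(∂_k) / im(∂_{k+1}) we obtain:

  H_1: rank ker ∂_1 − rank ∂_2 = (24 − 7) − 15 = 2, and the invariant factors of ∂_2 are all 1, so H_1 ≅ Z^2.

(K is a triangulation of the torus T^2.)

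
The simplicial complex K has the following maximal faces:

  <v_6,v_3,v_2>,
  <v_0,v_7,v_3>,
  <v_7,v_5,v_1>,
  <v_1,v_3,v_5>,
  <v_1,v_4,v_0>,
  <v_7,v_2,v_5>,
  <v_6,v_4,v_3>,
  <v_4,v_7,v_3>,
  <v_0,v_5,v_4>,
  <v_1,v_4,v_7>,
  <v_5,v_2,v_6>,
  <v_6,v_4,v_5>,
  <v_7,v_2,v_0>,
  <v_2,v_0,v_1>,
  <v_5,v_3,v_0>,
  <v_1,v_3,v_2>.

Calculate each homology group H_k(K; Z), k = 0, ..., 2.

Order the vertices as v_0 < v_1 < v_2 < v_3 < v_4 < v_5 < v_6 < v_7. Listing each simplex with vertices in this order, K has dimension 2 with simplices:

  0-simplices (8): [v_0], [v_1], [v_2], [v_3], [v_4], [v_5], [v_6], [v_7]
  1-simplices (24): (24 of them)
  2-simplices (16): (16 of them)

so the chain groups are C_0 ≅ Z^8, C_1 ≅ Z^24, C_2 ≅ Z^16.

Boundary ∂_1: C_1 → C_0 maps an edge to its endpoints' difference, ∂[p,q] = q − p. For instance
  ∂[v_1,v_2] = [v_2] − [v_1].
The 8×24 boundary matrix has rank 7 and Smith normal form diag(1,1,1,1,1,1,1).

The boundary map ∂_2: C_2 → C_1 acts by ∂[p,q,r] = [q,r] − [p,r] + [p,q]. For instance
  ∂[v_0,v_2,v_7] = [v_2,v_7] − [v_0,v_7] + [v_0,v_2],
  ∂[v_4,v_5,v_6] = [v_5,v_6] − [v_4,v_6] + [v_4,v_5].
The 24×16 boundary matrix has rank 15 and Smith normal form diag(1,1,1,1,1,1,1,1,1,1,1,1,1,1,1).

Computing H_k = (kernel of ∂_k) / (image of ∂_{k+1}):

  H_0: rank C_0 − rank ∂_1 = 8 − 7 = 1, and the invariant factors of ∂_1 are all 1, so H_0 = Z.
  H_1: rank ker ∂_1 − rank ∂_2 = (24 − 7) − 15 = 2, and the invariant factors of ∂_2 are all 1, so H_1 = Z^2.
  H_2: rank ker ∂_2 − rank ∂_3 = (16 − 15) − 0 = 1, and there is no ∂_3, so H_2 = Z.

H_0 = Z,  H_1 = Z^2,  H_2 = Z.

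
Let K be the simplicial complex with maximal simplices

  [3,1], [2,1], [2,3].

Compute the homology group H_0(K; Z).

Take the total order 1 < 2 < 3 on the vertex set. Then K (dimension 1) consists of the simplices:

  0-simplices (3): [1], [2], [3]
  1-simplices (3): [1,2], [1,3], [2,3]

so the chain groups are C_0 ≅ Z^3, C_1 ≅ Z^3.

∂_1: C_1 → C_0 sends each edge [p,q] (with p < q) to q − p. For instance
  ∂[1,2] = [2] − [1].
As a 3×3 matrix over Z this has rank 2, with invariant factors (1,1).

Now H_k = ker ∂_k / im ∂_{k+1}, so:

  H_0: rank C_0 − rank ∂_1 = 3 − 2 = 1, and the invariant factors of ∂_1 are all 1, so H_0 = Z.

H_0 ≅ Z.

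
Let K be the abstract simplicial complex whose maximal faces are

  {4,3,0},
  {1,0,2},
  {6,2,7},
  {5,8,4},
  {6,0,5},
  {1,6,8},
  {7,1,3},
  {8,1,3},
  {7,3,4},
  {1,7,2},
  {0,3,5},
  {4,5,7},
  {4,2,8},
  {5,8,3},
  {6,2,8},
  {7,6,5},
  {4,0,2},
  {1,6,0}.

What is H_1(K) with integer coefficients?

Order the vertices as 0 < 1 < 2 < 3 < 4 < 5 < 6 < 7 < 8. Listing each simplex with vertices in this order, K has dimension 2 with simplices:

  0-simplices (9): [0], [1], [2], [3], [4], [5], [6], [7], [8]
  1-simplices (27): (27 of them)
  2-simplices (18): [0,1,2], [0,1,6], [0,2,4], [0,3,4], [0,3,5], [0,5,6], [1,2,7], [1,3,7], [1,3,8], [1,6,8], [2,4,8], [2,6,7], [2,6,8], [3,4,7], [3,5,8], [4,5,7], [4,5,8], [5,6,7]

giving chain groups C_0 ≅ Z^9, C_1 ≅ Z^27, C_2 ≅ Z^18.

∂_1: C_1 → C_0 maps an edge to its endpoints' difference, ∂[p,q] = q − p. For instance
  ∂[0,6] = [6] − [0].
The resulting 9×27 matrix has rank 8, and its Smith normal form has invariant factors (1,1,1,1,1,1,1,1).

∂_2: C_2 → C_1 maps a triangle to the signed sum of its edges. For instance
  ∂[2,6,8] = [6,8] − [2,8] + [2,6],
  ∂[0,5,6] = [5,6] − [0,6] + [0,5].
As a 27×18 matrix over Z this has rank 18, with invariant factors (1,1,1,1,1,1,1,1,1,1,1,1,1,1,1,1,1,2).

From H_k ≅ ker(∂_k) / im(∂_{k+1}) we obtain:

  H_1: rank ker ∂_1 − rank ∂_2 = (27 − 8) − 18 = 1, and ∂_2 has invariant factor 2 > 1, so H_1 = Z ⊕ Z/2.

(K is a triangulation of the Klein bottle.)

H_1 = Z ⊕ Z/2.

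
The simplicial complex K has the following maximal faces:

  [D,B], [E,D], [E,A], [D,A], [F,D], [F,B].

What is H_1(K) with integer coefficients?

H_1 ≅ Z^2.

Take the total order A < B < D < E < F on the vertex set. Then K (dimension 1) consists of the simplices:

  0-simplices (5): A, B, D, E, F
  1-simplices (6): AD, AE, BD, BF, DE, DF

so the chain groups are C_0 ≅ Z^5, C_1 ≅ Z^6.

The boundary map ∂_1: C_1 → C_0 sends each edge [p,q] (with p < q) to q − p. For instance
  ∂DE = E − D.
As a 5×6 matrix over Z this has rank 4, with invariant factors (1,1,1,1).

Reading off H_k = ker ∂_k / im ∂_{k+1}:

  H_1: rank ker ∂_1 − rank ∂_2 = (6 − 4) − 0 = 2, and there is no ∂_2, so H_1 = Z^2.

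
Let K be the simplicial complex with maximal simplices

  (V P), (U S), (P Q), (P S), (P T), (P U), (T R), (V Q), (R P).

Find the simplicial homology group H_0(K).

Order the vertices as P < Q < R < S < T < U < V. Listing each simplex with vertices in this order, K has dimension 1 with simplices:

  0-simplices (7): P, Q, R, S, T, U, V
  1-simplices (9): PQ, PR, PS, PT, PU, PV, QV, RT, SU

giving chain groups C_0 ≅ Z^7, C_1 ≅ Z^9.

Boundary ∂_1: C_1 → C_0 is given by ∂[p,q] = [q] − [p]. For instance
  ∂PQ = Q − P.
As a 7×9 matrix over Z this has rank 6, with invariant factors (1,1,1,1,1,1).

Reading off H_k = ker ∂_k / im ∂_{k+1}:

  H_0: rank C_0 − rank ∂_1 = 7 − 6 = 1, and the invariant factors of ∂_1 are all 1, so H_0 = Z.

H_0 ≅ Z.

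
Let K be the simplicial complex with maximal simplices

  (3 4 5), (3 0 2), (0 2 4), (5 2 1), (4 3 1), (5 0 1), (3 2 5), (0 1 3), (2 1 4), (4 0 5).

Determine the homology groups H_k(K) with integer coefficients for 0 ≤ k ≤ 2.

H_0 ≅ Z,  H_1 ≅ Z/2,  H_2 = 0.

Take the total order 0 < 1 < 2 < 3 < 4 < 5 on the vertex set. Then K (dimension 2) consists of the simplices:

  0-simplices (6): [0], [1], [2], [3], [4], [5]
  1-simplices (15): [0,1], [0,2], [0,3], [0,4], [0,5], [1,2], [1,3], [1,4], [1,5], [2,3], [2,4], [2,5], [3,4], [3,5], [4,5]
  2-simplices (10): [0,1,3], [0,1,5], [0,2,3], [0,2,4], [0,4,5], [1,2,4], [1,2,5], [1,3,4], [2,3,5], [3,4,5]

Hence C_0 ≅ Z^6, C_1 ≅ Z^15, C_2 ≅ Z^10.

Boundary ∂_1: C_1 → C_0 sends each edge [p,q] (with p < q) to q − p.
The resulting 6×15 matrix has rank 5, and its Smith normal form has invariant factors (1,1,1,1,1).

∂_2: C_2 → C_1 sends each 2-simplex [p,q,r] to [q,r] − [p,r] + [p,q]. For instance
  ∂[3,4,5] = [4,5] − [3,5] + [3,4],
  ∂[1,2,5] = [2,5] − [1,5] + [1,2].
As a 15×10 matrix over Z this has rank 10, with invariant factors (1,1,1,1,1,1,1,1,1,2).

Reading off H_k = ker ∂_k / im ∂_{k+1}:

  H_0: rank C_0 − rank ∂_1 = 6 − 5 = 1, and the invariant factors of ∂_1 are all 1, so H_0 ≅ Z.
  H_1: rank ker ∂_1 − rank ∂_2 = (15 − 5) − 10 = 0, and ∂_2 has invariant factor 2 > 1, so H_1 ≅ Z/2.
  H_2: rank ker ∂_2 − rank ∂_3 = (10 − 10) − 0 = 0, and there is no ∂_3, so H_2 ≅ 0.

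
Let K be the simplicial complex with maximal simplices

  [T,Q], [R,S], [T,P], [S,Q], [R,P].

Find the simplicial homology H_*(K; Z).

H_0 ≅ Z,  H_1 ≅ Z.

K has 5 vertices, 5 edges.
rank ∂_0 = 0, rank ∂_1 = 4 ⇒ b_0 = 5 − 0 − 4 = 1; all invariant factors of ∂_1 are 1 so no torsion. So H_0 ≅ Z.
rank ∂_1 = 4, rank ∂_2 = 0 ⇒ b_1 = 5 − 4 − 0 = 1. So H_1 ≅ Z.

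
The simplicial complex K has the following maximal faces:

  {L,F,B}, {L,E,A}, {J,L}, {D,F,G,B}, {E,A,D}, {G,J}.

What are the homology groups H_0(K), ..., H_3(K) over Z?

Fix the vertex order A < B < D < E < F < G < J < L and write every simplex with vertices in increasing order. Then dim K = 3 and the simplices of K are:

  0-simplices (8): A, B, D, E, F, G, J, L
  1-simplices (15): AD, AE, AL, BD, BF, BG, BL, DE, DF, DG, EL, FG, FL, GJ, JL
  2-simplices (7): ADE, AEL, BDF, BDG, BFG, BFL, DFG
  3-simplices (1): BDFG

so the chain groups are C_0 ≅ Z^8, C_1 ≅ Z^15, C_2 ≅ Z^7, C_3 ≅ Z^1.

The boundary map ∂_1: C_1 → C_0 sends each edge [p,q] (with p < q) to q − p.
The 8×15 boundary matrix has rank 7 and Smith normal form diag(1,1,1,1,1,1,1).

The boundary map ∂_2: C_2 → C_1 sends each 2-simplex [p,q,r] to [q,r] − [p,r] + [p,q]. For instance
  ∂AEL = EL − AL + AE,
  ∂BDF = DF − BF + BD.
The resulting 15×7 matrix has rank 6, and its Smith normal form has invariant factors (1,1,1,1,1,1).

The boundary map ∂_3: C_3 → C_2 sends each 3-simplex σ to the alternating sum Σ_i (−1)^i (σ with its i-th vertex removed). For instance
  ∂BDFG = DFG − BFG + BDG − BDF.
This gives a 7×1 integer matrix of rank 1; reducing to Smith normal form yields diagonal entries (1).

From H_k ≅ ker(∂_k) / im(∂_{k+1}) we obtain:

  H_0: rank C_0 − rank ∂_1 = 8 − 7 = 1, and the invariant factors of ∂_1 are all 1, so H_0 ≅ Z.
  H_1: rank ker ∂_1 − rank ∂_2 = (15 − 7) − 6 = 2, and the invariant factors of ∂_2 are all 1, so H_1 ≅ Z^2.
  H_2: rank ker ∂_2 − rank ∂_3 = (7 − 6) − 1 = 0, and the invariant factors of ∂_3 are all 1, so H_2 ≅ 0.
  H_3: rank ker ∂_3 − rank ∂_4 = (1 − 1) − 0 = 0, and there is no ∂_4, so H_3 ≅ 0.

H_0 ≅ Z,  H_1 ≅ Z^2,  H_2 = 0,  H_3 = 0.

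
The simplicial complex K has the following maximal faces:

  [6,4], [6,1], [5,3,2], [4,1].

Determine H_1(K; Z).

H_1 ≅ Z.

We work with the vertex ordering 1 < 2 < 3 < 4 < 5 < 6. The simplices of K, each written with vertices in increasing order, are:

  0-simplices (6): [1], [2], [3], [4], [5], [6]
  1-simplices (6): [1,4], [1,6], [2,3], [2,5], [3,5], [4,6]
  2-simplices (1): [2,3,5]

Hence C_0 ≅ Z^6, C_1 ≅ Z^6, C_2 ≅ Z^1.

∂_1: C_1 → C_0 is given by ∂[p,q] = [q] − [p]. For instance
  ∂[2,5] = [5] − [2].
The resulting 6×6 matrix has rank 4, and its Smith normal form has invariant factors (1,1,1,1).

The boundary map ∂_2: C_2 → C_1 sends each 2-simplex [p,q,r] to [q,r] − [p,r] + [p,q]. For instance
  ∂[2,3,5] = [3,5] − [2,5] + [2,3].
The resulting 6×1 matrix has rank 1, and its Smith normal form has invariant factors (1).

From H_k ≅ ker(∂_k) / im(∂_{k+1}) we obtain:

  H_1: rank ker ∂_1 − rank ∂_2 = (6 − 4) − 1 = 1, and the invariant factors of ∂_2 are all 1, so H_1 = Z.

(K is a triangulation of the disjoint union of the circle S^1 and the 2-simplex.)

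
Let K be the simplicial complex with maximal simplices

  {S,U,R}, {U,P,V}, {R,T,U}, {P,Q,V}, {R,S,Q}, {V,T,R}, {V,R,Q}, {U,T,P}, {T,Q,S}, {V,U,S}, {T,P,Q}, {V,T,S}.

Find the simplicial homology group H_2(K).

H_2 = 0.

We work with the vertex ordering P < Q < R < S < T < U < V. The simplices of K, each written with vertices in increasing order, are:

  0-simplices (7): P, Q, R, S, T, U, V
  1-simplices (18): PQ, PT, PU, PV, QR, QS, QT, QV, RS, RT, RU, RV, ST, SU, SV, TU, TV, UV
  2-simplices (12): PQT, PQV, PTU, PUV, QRS, QRV, QST, RSU, RTU, RTV, STV, SUV

Hence C_0 ≅ Z^7, C_1 ≅ Z^18, C_2 ≅ Z^12.

The boundary map ∂_1: C_1 → C_0 maps an edge to its endpoints' difference, ∂[p,q] = q − p. For instance
  ∂PQ = Q − P.
This gives a 7×18 integer matrix of rank 6; reducing to Smith normal form yields diagonal entries (1,1,1,1,1,1).

The boundary map ∂_2: C_2 → C_1 acts by ∂[p,q,r] = [q,r] − [p,r] + [p,q]. For instance
  ∂SUV = UV − SV + SU,
  ∂STV = TV − SV + ST.
The resulting 18×12 matrix has rank 12, and its Smith normal form has invariant factors (1,1,1,1,1,1,1,1,1,1,1,2).

From H_k ≅ ker(∂_k) / im(∂_{k+1}) we obtain:

  H_2: rank ker ∂_2 − rank ∂_3 = (12 − 12) − 0 = 0, and there is no ∂_3, so H_2 ≅ 0.

(K is a triangulation of the real projective plane RP^2.)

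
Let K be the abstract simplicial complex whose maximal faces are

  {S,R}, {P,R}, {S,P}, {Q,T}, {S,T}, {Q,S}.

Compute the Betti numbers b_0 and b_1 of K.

Take the total order P < Q < R < S < T on the vertex set. Then K (dimension 1) consists of the simplices:

  0-simplices (5): P, Q, R, S, T
  1-simplices (6): PR, PS, QS, QT, RS, ST

giving chain groups C_0 ≅ Z^5, C_1 ≅ Z^6.

∂_1: C_1 → C_0 sends each edge [p,q] (with p < q) to q − p. For instance
  ∂RS = S − R.
The 5×6 boundary matrix has rank 4 and Smith normal form diag(1,1,1,1).

Computing H_k = (kernel of ∂_k) / (image of ∂_{k+1}):

  H_0: rank C_0 − rank ∂_1 = 5 − 4 = 1, and the invariant factors of ∂_1 are all 1, so H_0 ≅ Z.
  H_1: rank ker ∂_1 − rank ∂_2 = (6 − 4) − 0 = 2, and there is no ∂_2, so H_1 ≅ Z^2.

As a check, the Euler characteristic is 5 − 6 = -1, which agrees with 1 − 2 = -1.

Hence the Betti numbers are b_0 = 1, b_1 = 2.

b_0 = 1, b_1 = 2.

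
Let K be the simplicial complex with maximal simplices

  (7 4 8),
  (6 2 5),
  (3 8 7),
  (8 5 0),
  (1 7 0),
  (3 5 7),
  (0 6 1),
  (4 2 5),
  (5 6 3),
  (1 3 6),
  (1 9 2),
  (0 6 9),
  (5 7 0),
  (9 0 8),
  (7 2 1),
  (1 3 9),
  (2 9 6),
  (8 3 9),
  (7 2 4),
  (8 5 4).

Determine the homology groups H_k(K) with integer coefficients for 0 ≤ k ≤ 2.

K has 10 vertices, 30 edges, 20 triangles.
rank ∂_0 = 0, rank ∂_1 = 9 ⇒ b_0 = 10 − 0 − 9 = 1; all invariant factors of ∂_1 are 1 so no torsion. So H_0 = Z.
rank ∂_1 = 9, rank ∂_2 = 20 ⇒ b_1 = 30 − 9 − 20 = 1; ∂_2 has invariant factor(s) [2] giving torsion. So H_1 = Z ⊕ Z/2Z.
rank ∂_2 = 20, rank ∂_3 = 0 ⇒ b_2 = 20 − 20 − 0 = 0. So H_2 = 0.

H_0 ≅ Z,  H_1 ≅ Z ⊕ Z/2Z,  H_2 = 0.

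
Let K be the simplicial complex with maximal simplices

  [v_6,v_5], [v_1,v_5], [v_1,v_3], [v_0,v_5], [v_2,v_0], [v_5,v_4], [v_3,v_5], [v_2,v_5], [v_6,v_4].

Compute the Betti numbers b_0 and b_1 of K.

We work with the vertex ordering v_0 < v_1 < v_2 < v_3 < v_4 < v_5 < v_6. The simplices of K, each written with vertices in increasing order, are:

  0-simplices (7): [v_0], [v_1], [v_2], [v_3], [v_4], [v_5], [v_6]
  1-simplices (9): [v_0,v_2], [v_0,v_5], [v_1,v_3], [v_1,v_5], [v_2,v_5], [v_3,v_5], [v_4,v_5], [v_4,v_6], [v_5,v_6]

giving chain groups C_0 ≅ Z^7, C_1 ≅ Z^9.

∂_1: C_1 → C_0 sends each edge [p,q] (with p < q) to q − p.
As a 7×9 matrix over Z this has rank 6, with invariant factors (1,1,1,1,1,1).

Computing H_k = (kernel of ∂_k) / (image of ∂_{k+1}):

  H_0: rank C_0 − rank ∂_1 = 7 − 6 = 1, and the invariant factors of ∂_1 are all 1, so H_0 = Z.
  H_1: rank ker ∂_1 − rank ∂_2 = (9 − 6) − 0 = 3, and there is no ∂_2, so H_1 = Z^3.

As a check, the Euler characteristic is 7 − 9 = -2, which agrees with 1 − 3 = -2.
(K is a triangulation of a wedge of 3 circles.)

Hence the Betti numbers are b_0 = 1, b_1 = 3.

b_0 = 1, b_1 = 3.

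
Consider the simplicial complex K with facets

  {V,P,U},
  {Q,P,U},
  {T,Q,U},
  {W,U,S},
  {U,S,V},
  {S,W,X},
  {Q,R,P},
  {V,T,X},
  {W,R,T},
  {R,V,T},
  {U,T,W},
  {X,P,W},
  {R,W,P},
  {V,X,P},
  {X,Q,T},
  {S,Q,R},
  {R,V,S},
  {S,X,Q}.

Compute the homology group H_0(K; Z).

Fix the vertex order P < Q < R < S < T < U < V < W < X and write every simplex with vertices in increasing order. Then dim K = 2 and the simplices of K are:

  0-simplices (9): P, Q, R, S, T, U, V, W, X
  1-simplices (27): PQ, PR, PU, PV, PW, PX, QR, QS, QT, QU, QX, RS, RT, RV, RW, SU, SV, SW, SX, TU, TV, TW, TX, UV, UW, VX, WX
  2-simplices (18): PQR, PQU, PRW, PUV, PVX, PWX, QRS, QSX, QTU, QTX, RSV, RTV, RTW, SUV, SUW, SWX, TUW, TVX

Hence C_0 ≅ Z^9, C_1 ≅ Z^27, C_2 ≅ Z^18.

The boundary map ∂_1: C_1 → C_0 is given by ∂[p,q] = [q] − [p]. For instance
  ∂SV = V − S.
The 9×27 boundary matrix has rank 8 and Smith normal form diag(1,1,1,1,1,1,1,1).

The boundary map ∂_2: C_2 → C_1 sends each 2-simplex [p,q,r] to [q,r] − [p,r] + [p,q]. For instance
  ∂QTU = TU − QU + QT,
  ∂RSV = SV − RV + RS.
The resulting 27×18 matrix has rank 17, and its Smith normal form has invariant factors (1,1,1,1,1,1,1,1,1,1,1,1,1,1,1,1,1).

Computing H_k = (kernel of ∂_k) / (image of ∂_{k+1}):

  H_0: rank C_0 − rank ∂_1 = 9 − 8 = 1, and the invariant factors of ∂_1 are all 1, so H_0 ≅ Z.

H_0 = Z.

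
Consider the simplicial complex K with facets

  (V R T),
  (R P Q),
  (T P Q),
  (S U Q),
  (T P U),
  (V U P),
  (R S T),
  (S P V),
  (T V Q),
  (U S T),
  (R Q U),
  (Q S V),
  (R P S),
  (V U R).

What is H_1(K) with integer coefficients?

H_1 = Z^2.

We work with the vertex ordering P < Q < R < S < T < U < V. The simplices of K, each written with vertices in increasing order, are:

  0-simplices (7): P, Q, R, S, T, U, V
  1-simplices (21): PQ, PR, PS, PT, PU, PV, QR, QS, QT, QU, QV, RS, RT, RU, RV, ST, SU, SV, TU, TV, UV
  2-simplices (14): PQR, PQT, PRS, PSV, PTU, PUV, QRU, QSU, QSV, QTV, RST, RTV, RUV, STU

Hence C_0 ≅ Z^7, C_1 ≅ Z^21, C_2 ≅ Z^14.

∂_1: C_1 → C_0 maps an edge to its endpoints' difference, ∂[p,q] = q − p. For instance
  ∂PR = R − P.
The resulting 7×21 matrix has rank 6, and its Smith normal form has invariant factors (1,1,1,1,1,1).

Boundary ∂_2: C_2 → C_1 sends each 2-simplex [p,q,r] to [q,r] − [p,r] + [p,q]. For instance
  ∂PUV = UV − PV + PU,
  ∂PTU = TU − PU + PT.
The resulting 21×14 matrix has rank 13, and its Smith normal form has invariant factors (1,1,1,1,1,1,1,1,1,1,1,1,1).

From H_k ≅ ker(∂_k) / im(∂_{k+1}) we obtain:

  H_1: rank ker ∂_1 − rank ∂_2 = (21 − 6) − 13 = 2, and the invariant factors of ∂_2 are all 1, so H_1 = Z^2.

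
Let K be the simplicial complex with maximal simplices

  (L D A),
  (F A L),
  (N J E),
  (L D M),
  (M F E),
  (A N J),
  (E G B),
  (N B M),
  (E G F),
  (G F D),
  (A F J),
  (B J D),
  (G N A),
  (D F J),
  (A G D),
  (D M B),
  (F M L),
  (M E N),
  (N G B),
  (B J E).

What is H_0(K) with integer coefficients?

H_0 ≅ Z.

Order the vertices as A < B < D < E < F < G < J < L < M < N. Listing each simplex with vertices in this order, K has dimension 2 with simplices:

  0-simplices (10): A, B, D, E, F, G, J, L, M, N
  1-simplices (30): AD, AF, AG, AJ, AL, AN, BD, BE, BG, BJ, BM, BN, DF, DG, DJ, DL, DM, EF, EG, EJ, EM, EN, FG, FJ, FL, FM, GN, JN, LM, MN
  2-simplices (20): ADG, ADL, AFJ, AFL, AGN, AJN, BDJ, BDM, BEG, BEJ, BGN, BMN, DFG, DFJ, DLM, EFG, EFM, EJN, EMN, FLM

giving chain groups C_0 ≅ Z^10, C_1 ≅ Z^30, C_2 ≅ Z^20.

The boundary map ∂_1: C_1 → C_0 maps an edge to its endpoints' difference, ∂[p,q] = q − p.
This gives a 10×30 integer matrix of rank 9; reducing to Smith normal form yields diagonal entries (1,1,1,1,1,1,1,1,1).

The boundary map ∂_2: C_2 → C_1 acts by ∂[p,q,r] = [q,r] − [p,r] + [p,q]. For instance
  ∂FLM = LM − FM + FL,
  ∂BGN = GN − BN + BG.
This gives a 30×20 integer matrix of rank 20; reducing to Smith normal form yields diagonal entries (1,1,1,1,1,1,1,1,1,1,1,1,1,1,1,1,1,1,1,2).

Now H_k = ker ∂_k / im ∂_{k+1}, so:

  H_0: rank C_0 − rank ∂_1 = 10 − 9 = 1, and the invariant factors of ∂_1 are all 1, so H_0 ≅ Z.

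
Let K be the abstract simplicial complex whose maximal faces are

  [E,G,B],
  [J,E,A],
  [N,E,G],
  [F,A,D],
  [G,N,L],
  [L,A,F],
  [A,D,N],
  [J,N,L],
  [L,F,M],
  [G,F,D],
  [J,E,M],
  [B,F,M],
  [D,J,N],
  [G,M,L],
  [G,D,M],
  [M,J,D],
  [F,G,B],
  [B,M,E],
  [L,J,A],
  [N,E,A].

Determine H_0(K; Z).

Fix the vertex order A < B < D < E < F < G < J < L < M < N and write every simplex with vertices in increasing order. Then dim K = 2 and the simplices of K are:

  0-simplices (10): A, B, D, E, F, G, J, L, M, N
  1-simplices (30): AD, AE, AF, AJ, AL, AN, BE, BF, BG, BM, DF, DG, DJ, DM, DN, EG, EJ, EM, EN, FG, FL, FM, GL, GM, GN, JL, JM, JN, LM, LN
  2-simplices (20): ADF, ADN, AEJ, AEN, AFL, AJL, BEG, BEM, BFG, BFM, DFG, DGM, DJM, DJN, EGN, EJM, FLM, GLM, GLN, JLN

so the chain groups are C_0 ≅ Z^10, C_1 ≅ Z^30, C_2 ≅ Z^20.

∂_1: C_1 → C_0 sends each edge [p,q] (with p < q) to q − p.
The 10×30 boundary matrix has rank 9 and Smith normal form diag(1,1,1,1,1,1,1,1,1).

The boundary map ∂_2: C_2 → C_1 acts by ∂[p,q,r] = [q,r] − [p,r] + [p,q]. For instance
  ∂DJN = JN − DN + DJ,
  ∂AEN = EN − AN + AE.
The 30×20 boundary matrix has rank 20 and Smith normal form diag(1,1,1,1,1,1,1,1,1,1,1,1,1,1,1,1,1,1,1,2).

From H_k ≅ ker(∂_k) / im(∂_{k+1}) we obtain:

  H_0: rank C_0 − rank ∂_1 = 10 − 9 = 1, and the invariant factors of ∂_1 are all 1, so H_0 ≅ Z.

H_0 ≅ Z.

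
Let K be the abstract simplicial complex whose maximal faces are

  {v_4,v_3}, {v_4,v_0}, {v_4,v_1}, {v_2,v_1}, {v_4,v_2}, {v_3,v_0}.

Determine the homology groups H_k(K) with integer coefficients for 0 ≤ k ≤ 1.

H_0 = Z,  H_1 = Z^2.

Order the vertices as v_0 < v_1 < v_2 < v_3 < v_4. Listing each simplex with vertices in this order, K has dimension 1 with simplices:

  0-simplices (5): [v_0], [v_1], [v_2], [v_3], [v_4]
  1-simplices (6): [v_0,v_3], [v_0,v_4], [v_1,v_2], [v_1,v_4], [v_2,v_4], [v_3,v_4]

Hence C_0 ≅ Z^5, C_1 ≅ Z^6.

The boundary map ∂_1: C_1 → C_0 maps an edge to its endpoints' difference, ∂[p,q] = q − p.
As a 5×6 matrix over Z this has rank 4, with invariant factors (1,1,1,1).

Computing H_k = (kernel of ∂_k) / (image of ∂_{k+1}):

  H_0: rank C_0 − rank ∂_1 = 5 − 4 = 1, and the invariant factors of ∂_1 are all 1, so H_0 ≅ Z.
  H_1: rank ker ∂_1 − rank ∂_2 = (6 − 4) − 0 = 2, and there is no ∂_2, so H_1 ≅ Z^2.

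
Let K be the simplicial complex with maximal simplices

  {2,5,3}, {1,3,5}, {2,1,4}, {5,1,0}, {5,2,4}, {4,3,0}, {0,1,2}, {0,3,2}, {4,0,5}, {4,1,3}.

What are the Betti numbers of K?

b_0 = 1, b_1 = 0, b_2 = 0.

Fix the vertex order 0 < 1 < 2 < 3 < 4 < 5 and write every simplex with vertices in increasing order. Then dim K = 2 and the simplices of K are:

  0-simplices (6): [0], [1], [2], [3], [4], [5]
  1-simplices (15): [0,1], [0,2], [0,3], [0,4], [0,5], [1,2], [1,3], [1,4], [1,5], [2,3], [2,4], [2,5], [3,4], [3,5], [4,5]
  2-simplices (10): [0,1,2], [0,1,5], [0,2,3], [0,3,4], [0,4,5], [1,2,4], [1,3,4], [1,3,5], [2,3,5], [2,4,5]

so the chain groups are C_0 ≅ Z^6, C_1 ≅ Z^15, C_2 ≅ Z^10.

∂_1: C_1 → C_0 sends each edge [p,q] (with p < q) to q − p. For instance
  ∂[0,5] = [5] − [0].
This gives a 6×15 integer matrix of rank 5; reducing to Smith normal form yields diagonal entries (1,1,1,1,1).

The boundary map ∂_2: C_2 → C_1 maps a triangle to the signed sum of its edges. For instance
  ∂[2,4,5] = [4,5] − [2,5] + [2,4],
  ∂[0,4,5] = [4,5] − [0,5] + [0,4].
The resulting 15×10 matrix has rank 10, and its Smith normal form has invariant factors (1,1,1,1,1,1,1,1,1,2).

Reading off H_k = ker ∂_k / im ∂_{k+1}:

  H_0: rank C_0 − rank ∂_1 = 6 − 5 = 1, and the invariant factors of ∂_1 are all 1, so H_0 ≅ Z.
  H_1: rank ker ∂_1 − rank ∂_2 = (15 − 5) − 10 = 0, and ∂_2 has invariant factor 2 > 1, so H_1 ≅ Z/2.
  H_2: rank ker ∂_2 − rank ∂_3 = (10 − 10) − 0 = 0, and there is no ∂_3, so H_2 ≅ 0.

As a check, the Euler characteristic is 6 − 15 + 10 = 1, which agrees with 1 − 0 + 0 = 1.

Hence the Betti numbers are b_0 = 1, b_1 = 0, b_2 = 0.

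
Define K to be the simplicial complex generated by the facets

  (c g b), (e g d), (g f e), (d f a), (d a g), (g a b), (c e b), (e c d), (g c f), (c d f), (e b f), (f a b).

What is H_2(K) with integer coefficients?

H_2 ≅ 0.

Take the total order a < b < c < d < e < f < g on the vertex set. Then K (dimension 2) consists of the simplices:

  0-simplices (7): a, b, c, d, e, f, g
  1-simplices (18): ab, ad, af, ag, bc, be, bf, bg, cd, ce, cf, cg, de, df, dg, ef, eg, fg
  2-simplices (12): abf, abg, adf, adg, bce, bcg, bef, cde, cdf, cfg, deg, efg

giving chain groups C_0 ≅ Z^7, C_1 ≅ Z^18, C_2 ≅ Z^12.

Boundary ∂_1: C_1 → C_0 maps an edge to its endpoints' difference, ∂[p,q] = q − p. For instance
  ∂dg = g − d.
This gives a 7×18 integer matrix of rank 6; reducing to Smith normal form yields diagonal entries (1,1,1,1,1,1).

The boundary map ∂_2: C_2 → C_1 acts by ∂[p,q,r] = [q,r] − [p,r] + [p,q]. For instance
  ∂cde = de − ce + cd,
  ∂efg = fg − eg + ef.
This gives a 18×12 integer matrix of rank 12; reducing to Smith normal form yields diagonal entries (1,1,1,1,1,1,1,1,1,1,1,2).

Reading off H_k = ker ∂_k / im ∂_{k+1}:

  H_2: rank ker ∂_2 − rank ∂_3 = (12 − 12) − 0 = 0, and there is no ∂_3, so H_2 = 0.

(K is a triangulation of the real projective plane RP^2.)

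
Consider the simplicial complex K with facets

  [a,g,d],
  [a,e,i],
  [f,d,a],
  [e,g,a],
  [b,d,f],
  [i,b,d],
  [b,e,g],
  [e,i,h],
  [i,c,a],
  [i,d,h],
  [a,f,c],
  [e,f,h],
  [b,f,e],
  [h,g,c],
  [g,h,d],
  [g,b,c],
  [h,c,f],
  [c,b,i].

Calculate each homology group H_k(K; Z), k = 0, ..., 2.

H_0 ≅ Z,  H_1 ≅ Z^2,  H_2 ≅ Z.

Fix the vertex order a < b < c < d < e < f < g < h < i and write every simplex with vertices in increasing order. Then dim K = 2 and the simplices of K are:

  0-simplices (9): a, b, c, d, e, f, g, h, i
  1-simplices (27): ac, ad, ae, af, ag, ai, bc, bd, be, bf, bg, bi, cf, cg, ch, ci, df, dg, dh, di, ef, eg, eh, ei, fh, gh, hi
  2-simplices (18): acf, aci, adf, adg, aeg, aei, bcg, bci, bdf, bdi, bef, beg, cfh, cgh, dgh, dhi, efh, ehi

so the chain groups are C_0 ≅ Z^9, C_1 ≅ Z^27, C_2 ≅ Z^18.

∂_1: C_1 → C_0 maps an edge to its endpoints' difference, ∂[p,q] = q − p. For instance
  ∂ac = c − a.
The resulting 9×27 matrix has rank 8, and its Smith normal form has invariant factors (1,1,1,1,1,1,1,1).

∂_2: C_2 → C_1 maps a triangle to the signed sum of its edges. For instance
  ∂aci = ci − ai + ac,
  ∂aeg = eg − ag + ae.
The resulting 27×18 matrix has rank 17, and its Smith normal form has invariant factors (1,1,1,1,1,1,1,1,1,1,1,1,1,1,1,1,1).

Now H_k = ker ∂_k / im ∂_{k+1}, so:

  H_0: rank C_0 − rank ∂_1 = 9 − 8 = 1, and the invariant factors of ∂_1 are all 1, so H_0 = Z.
  H_1: rank ker ∂_1 − rank ∂_2 = (27 − 8) − 17 = 2, and the invariant factors of ∂_2 are all 1, so H_1 = Z^2.
  H_2: rank ker ∂_2 − rank ∂_3 = (18 − 17) − 0 = 1, and there is no ∂_3, so H_2 = Z.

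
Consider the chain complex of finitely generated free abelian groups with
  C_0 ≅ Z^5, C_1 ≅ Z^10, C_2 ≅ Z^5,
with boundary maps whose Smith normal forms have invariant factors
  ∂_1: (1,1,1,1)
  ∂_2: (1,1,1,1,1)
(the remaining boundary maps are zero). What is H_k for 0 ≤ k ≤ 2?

H_0 ≅ Z,  H_1 ≅ Z,  H_2 = 0.

H_0: b_0 = 5 − 0 − 4 = 1; torsion from ∂_1 factors > 1: none. So H_0 ≅ Z.
H_1: b_1 = 10 − 4 − 5 = 1; torsion from ∂_2 factors > 1: none. So H_1 ≅ Z.
H_2: b_2 = 5 − 5 − 0 = 0; torsion from ∂_3 factors > 1: none. So H_2 ≅ 0.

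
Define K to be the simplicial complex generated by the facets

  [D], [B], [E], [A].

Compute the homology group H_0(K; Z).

Take the total order A < B < D < E on the vertex set. Then K (dimension 0) consists of the simplices:

  0-simplices (4): A, B, D, E

giving chain groups C_0 ≅ Z^4.

Reading off H_k = ker ∂_k / im ∂_{k+1}:

  H_0: rank C_0 − rank ∂_1 = 4 − 0 = 4, and there is no ∂_1, so H_0 ≅ Z^4.

(K is a triangulation of a set of 4 points.)

H_0 ≅ Z^4.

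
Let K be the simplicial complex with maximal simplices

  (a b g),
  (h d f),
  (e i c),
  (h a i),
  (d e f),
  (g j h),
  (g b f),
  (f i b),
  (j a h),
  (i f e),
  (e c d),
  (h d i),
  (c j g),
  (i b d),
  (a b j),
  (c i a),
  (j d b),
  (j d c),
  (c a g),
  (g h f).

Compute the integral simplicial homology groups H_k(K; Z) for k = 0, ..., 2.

Take the total order a < b < c < d < e < f < g < h < i < j on the vertex set. Then K (dimension 2) consists of the simplices:

  0-simplices (10): a, b, c, d, e, f, g, h, i, j
  1-simplices (30): ab, ac, ag, ah, ai, aj, bd, bf, bg, bi, bj, cd, ce, cg, ci, cj, de, df, dh, di, dj, ef, ei, fg, fh, fi, gh, gj, hi, hj
  2-simplices (20): abg, abj, acg, aci, ahi, ahj, bdi, bdj, bfg, bfi, cde, cdj, cei, cgj, def, dfh, dhi, efi, fgh, ghj

so the chain groups are C_0 ≅ Z^10, C_1 ≅ Z^30, C_2 ≅ Z^20.

Boundary ∂_1: C_1 → C_0 sends each edge [p,q] (with p < q) to q − p. For instance
  ∂ei = i − e.
The 10×30 boundary matrix has rank 9 and Smith normal form diag(1,1,1,1,1,1,1,1,1).

∂_2: C_2 → C_1 maps a triangle to the signed sum of its edges. For instance
  ∂cei = ei − ci + ce,
  ∂dhi = hi − di + dh.
The 30×20 boundary matrix has rank 20 and Smith normal form diag(1,1,1,1,1,1,1,1,1,1,1,1,1,1,1,1,1,1,1,2).

Now H_k = ker ∂_k / im ∂_{k+1}, so:

  H_0: rank C_0 − rank ∂_1 = 10 − 9 = 1, and the invariant factors of ∂_1 are all 1, so H_0 ≅ Z.
  H_1: rank ker ∂_1 − rank ∂_2 = (30 − 9) − 20 = 1, and ∂_2 has invariant factor 2 > 1, so H_1 ≅ Z × Z/2.
  H_2: rank ker ∂_2 − rank ∂_3 = (20 − 20) − 0 = 0, and there is no ∂_3, so H_2 ≅ 0.

H_0 = Z,  H_1 = Z × Z/2,  H_2 = 0.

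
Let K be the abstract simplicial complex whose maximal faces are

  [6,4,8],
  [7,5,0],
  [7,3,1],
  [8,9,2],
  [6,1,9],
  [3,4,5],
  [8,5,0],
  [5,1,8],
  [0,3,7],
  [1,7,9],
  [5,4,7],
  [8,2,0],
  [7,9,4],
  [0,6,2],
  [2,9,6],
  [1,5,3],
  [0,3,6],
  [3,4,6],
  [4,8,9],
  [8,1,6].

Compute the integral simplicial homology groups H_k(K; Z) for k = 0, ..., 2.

Take the total order 0 < 1 < 2 < 3 < 4 < 5 < 6 < 7 < 8 < 9 on the vertex set. Then K (dimension 2) consists of the simplices:

  0-simplices (10): [0], [1], [2], [3], [4], [5], [6], [7], [8], [9]
  1-simplices (30): (30 of them)
  2-simplices (20): (20 of them)

so the chain groups are C_0 ≅ Z^10, C_1 ≅ Z^30, C_2 ≅ Z^20.

The boundary map ∂_1: C_1 → C_0 is given by ∂[p,q] = [q] − [p].
As a 10×30 matrix over Z this has rank 9, with invariant factors (1,1,1,1,1,1,1,1,1).

The boundary map ∂_2: C_2 → C_1 maps a triangle to the signed sum of its edges. For instance
  ∂[1,6,8] = [6,8] − [1,8] + [1,6],
  ∂[1,3,7] = [3,7] − [1,7] + [1,3].
This gives a 30×20 integer matrix of rank 20; reducing to Smith normal form yields diagonal entries (1,1,1,1,1,1,1,1,1,1,1,1,1,1,1,1,1,1,1,2).

Now H_k = ker ∂_k / im ∂_{k+1}, so:

  H_0: rank C_0 − rank ∂_1 = 10 − 9 = 1, and the invariant factors of ∂_1 are all 1, so H_0 ≅ Z.
  H_1: rank ker ∂_1 − rank ∂_2 = (30 − 9) − 20 = 1, and ∂_2 has invariant factor 2 > 1, so H_1 ≅ Z ⊕ Z/2.
  H_2: rank ker ∂_2 − rank ∂_3 = (20 − 20) − 0 = 0, and there is no ∂_3, so H_2 ≅ 0.

(K is a triangulation of the Klein bottle.)

H_0 = Z,  H_1 = Z ⊕ Z/2,  H_2 = 0.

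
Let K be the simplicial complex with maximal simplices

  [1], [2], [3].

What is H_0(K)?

Take the total order 1 < 2 < 3 on the vertex set. Then K (dimension 0) consists of the simplices:

  0-simplices (3): [1], [2], [3]

giving chain groups C_0 ≅ Z^3.

Now H_k = ker ∂_k / im ∂_{k+1}, so:

  H_0: rank C_0 − rank ∂_1 = 3 − 0 = 3, and there is no ∂_1, so H_0 ≅ Z^3.

H_0 = Z^3.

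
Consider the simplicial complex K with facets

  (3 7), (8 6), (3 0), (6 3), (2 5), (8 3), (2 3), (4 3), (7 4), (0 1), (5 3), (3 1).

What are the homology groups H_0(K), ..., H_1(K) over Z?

H_0 ≅ Z,  H_1 ≅ Z^4.

Order the vertices as 0 < 1 < 2 < 3 < 4 < 5 < 6 < 7 < 8. Listing each simplex with vertices in this order, K has dimension 1 with simplices:

  0-simplices (9): [0], [1], [2], [3], [4], [5], [6], [7], [8]
  1-simplices (12): [0,1], [0,3], [1,3], [2,3], [2,5], [3,4], [3,5], [3,6], [3,7], [3,8], [4,7], [6,8]

so the chain groups are C_0 ≅ Z^9, C_1 ≅ Z^12.

The boundary map ∂_1: C_1 → C_0 maps an edge to its endpoints' difference, ∂[p,q] = q − p.
As a 9×12 matrix over Z this has rank 8, with invariant factors (1,1,1,1,1,1,1,1).

From H_k ≅ ker(∂_k) / im(∂_{k+1}) we obtain:

  H_0: rank C_0 − rank ∂_1 = 9 − 8 = 1, and the invariant factors of ∂_1 are all 1, so H_0 = Z.
  H_1: rank ker ∂_1 − rank ∂_2 = (12 − 8) − 0 = 4, and there is no ∂_2, so H_1 = Z^4.

(K is a triangulation of a wedge of 4 circles.)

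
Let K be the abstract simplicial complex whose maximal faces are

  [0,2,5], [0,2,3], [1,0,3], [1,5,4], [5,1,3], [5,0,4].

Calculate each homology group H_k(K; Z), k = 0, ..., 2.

Fix the vertex order 0 < 1 < 2 < 3 < 4 < 5 and write every simplex with vertices in increasing order. Then dim K = 2 and the simplices of K are:

  0-simplices (6): [0], [1], [2], [3], [4], [5]
  1-simplices (12): [0,1], [0,2], [0,3], [0,4], [0,5], [1,3], [1,4], [1,5], [2,3], [2,5], [3,5], [4,5]
  2-simplices (6): [0,1,3], [0,2,3], [0,2,5], [0,4,5], [1,3,5], [1,4,5]

so the chain groups are C_0 ≅ Z^6, C_1 ≅ Z^12, C_2 ≅ Z^6.

The boundary map ∂_1: C_1 → C_0 sends each edge [p,q] (with p < q) to q − p.
The resulting 6×12 matrix has rank 5, and its Smith normal form has invariant factors (1,1,1,1,1).

The boundary map ∂_2: C_2 → C_1 maps a triangle to the signed sum of its edges. For instance
  ∂[1,3,5] = [3,5] − [1,5] + [1,3],
  ∂[1,4,5] = [4,5] − [1,5] + [1,4].
This gives a 12×6 integer matrix of rank 6; reducing to Smith normal form yields diagonal entries (1,1,1,1,1,1).

From H_k ≅ ker(∂_k) / im(∂_{k+1}) we obtain:

  H_0: rank C_0 − rank ∂_1 = 6 − 5 = 1, and the invariant factors of ∂_1 are all 1, so H_0 ≅ Z.
  H_1: rank ker ∂_1 − rank ∂_2 = (12 − 5) − 6 = 1, and the invariant factors of ∂_2 are all 1, so H_1 ≅ Z.
  H_2: rank ker ∂_2 − rank ∂_3 = (6 − 6) − 0 = 0, and there is no ∂_3, so H_2 ≅ 0.

(K is a triangulation of the cylinder S^1 x I.)

H_0 = Z,  H_1 = Z,  H_2 = 0.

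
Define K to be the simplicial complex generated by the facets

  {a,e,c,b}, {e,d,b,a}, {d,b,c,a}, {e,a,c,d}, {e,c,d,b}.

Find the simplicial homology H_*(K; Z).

Order the vertices as a < b < c < d < e. Listing each simplex with vertices in this order, K has dimension 3 with simplices:

  0-simplices (5): a, b, c, d, e
  1-simplices (10): ab, ac, ad, ae, bc, bd, be, cd, ce, de
  2-simplices (10): abc, abd, abe, acd, ace, ade, bcd, bce, bde, cde
  3-simplices (5): abcd, abce, abde, acde, bcde

so the chain groups are C_0 ≅ Z^5, C_1 ≅ Z^10, C_2 ≅ Z^10, C_3 ≅ Z^5.

The boundary map ∂_1: C_1 → C_0 is given by ∂[p,q] = [q] − [p]. For instance
  ∂cd = d − c.
This gives a 5×10 integer matrix of rank 4; reducing to Smith normal form yields diagonal entries (1,1,1,1).

Boundary ∂_2: C_2 → C_1 maps a triangle to the signed sum of its edges. For instance
  ∂abe = be − ae + ab,
  ∂acd = cd − ad + ac.
As a 10×10 matrix over Z this has rank 6, with invariant factors (1,1,1,1,1,1).

The boundary map ∂_3: C_3 → C_2 sends each 3-simplex σ to the alternating sum Σ_i (−1)^i (σ with its i-th vertex removed). For instance
  ∂abce = bce − ace + abe − abc,
  ∂abcd = bcd − acd + abd − abc.
The 10×5 boundary matrix has rank 4 and Smith normal form diag(1,1,1,1).

Reading off H_k = ker ∂_k / im ∂_{k+1}:

  H_0: rank C_0 − rank ∂_1 = 5 − 4 = 1, and the invariant factors of ∂_1 are all 1, so H_0 = Z.
  H_1: rank ker ∂_1 − rank ∂_2 = (10 − 4) − 6 = 0, and the invariant factors of ∂_2 are all 1, so H_1 = 0.
  H_2: rank ker ∂_2 − rank ∂_3 = (10 − 6) − 4 = 0, and the invariant factors of ∂_3 are all 1, so H_2 = 0.
  H_3: rank ker ∂_3 − rank ∂_4 = (5 − 4) − 0 = 1, and there is no ∂_4, so H_3 = Z.

H_0 ≅ Z,  H_1 = 0,  H_2 = 0,  H_3 ≅ Z.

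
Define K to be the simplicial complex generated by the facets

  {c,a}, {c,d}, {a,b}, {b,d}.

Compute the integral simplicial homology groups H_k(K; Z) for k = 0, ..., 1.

H_0 = Z,  H_1 = Z.

Order the vertices as a < b < c < d. Listing each simplex with vertices in this order, K has dimension 1 with simplices:

  0-simplices (4): a, b, c, d
  1-simplices (4): ab, ac, bd, cd

Hence C_0 ≅ Z^4, C_1 ≅ Z^4.

∂_1: C_1 → C_0 is given by ∂[p,q] = [q] − [p]. For instance
  ∂bd = d − b.
This gives a 4×4 integer matrix of rank 3; reducing to Smith normal form yields diagonal entries (1,1,1).

Reading off H_k = ker ∂_k / im ∂_{k+1}:

  H_0: rank C_0 − rank ∂_1 = 4 − 3 = 1, and the invariant factors of ∂_1 are all 1, so H_0 ≅ Z.
  H_1: rank ker ∂_1 − rank ∂_2 = (4 − 3) − 0 = 1, and there is no ∂_2, so H_1 ≅ Z.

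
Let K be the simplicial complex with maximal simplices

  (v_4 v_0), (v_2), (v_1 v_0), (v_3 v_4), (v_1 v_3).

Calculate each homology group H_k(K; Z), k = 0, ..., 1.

We work with the vertex ordering v_0 < v_1 < v_2 < v_3 < v_4. The simplices of K, each written with vertices in increasing order, are:

  0-simplices (5): [v_0], [v_1], [v_2], [v_3], [v_4]
  1-simplices (4): [v_0,v_1], [v_0,v_4], [v_1,v_3], [v_3,v_4]

so the chain groups are C_0 ≅ Z^5, C_1 ≅ Z^4.

The boundary map ∂_1: C_1 → C_0 is given by ∂[p,q] = [q] − [p].
The resulting 5×4 matrix has rank 3, and its Smith normal form has invariant factors (1,1,1).

Computing H_k = (kernel of ∂_k) / (image of ∂_{k+1}):

  H_0: rank C_0 − rank ∂_1 = 5 − 3 = 2, and the invariant factors of ∂_1 are all 1, so H_0 ≅ Z^2.
  H_1: rank ker ∂_1 − rank ∂_2 = (4 − 3) − 0 = 1, and there is no ∂_2, so H_1 ≅ Z.

As a check, the Euler characteristic is 5 − 4 = 1, which agrees with 2 − 1 = 1.

H_0 = Z^2,  H_1 = Z.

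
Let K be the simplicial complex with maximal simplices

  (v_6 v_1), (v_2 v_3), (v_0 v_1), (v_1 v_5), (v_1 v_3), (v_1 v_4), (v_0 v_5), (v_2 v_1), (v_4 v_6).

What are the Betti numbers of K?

Take the total order v_0 < v_1 < v_2 < v_3 < v_4 < v_5 < v_6 on the vertex set. Then K (dimension 1) consists of the simplices:

  0-simplices (7): [v_0], [v_1], [v_2], [v_3], [v_4], [v_5], [v_6]
  1-simplices (9): [v_0,v_1], [v_0,v_5], [v_1,v_2], [v_1,v_3], [v_1,v_4], [v_1,v_5], [v_1,v_6], [v_2,v_3], [v_4,v_6]

so the chain groups are C_0 ≅ Z^7, C_1 ≅ Z^9.

∂_1: C_1 → C_0 maps an edge to its endpoints' difference, ∂[p,q] = q − p. For instance
  ∂[v_1,v_5] = [v_5] − [v_1].
As a 7×9 matrix over Z this has rank 6, with invariant factors (1,1,1,1,1,1).

From H_k ≅ ker(∂_k) / im(∂_{k+1}) we obtain:

  H_0: rank C_0 − rank ∂_1 = 7 − 6 = 1, and the invariant factors of ∂_1 are all 1, so H_0 ≅ Z.
  H_1: rank ker ∂_1 − rank ∂_2 = (9 − 6) − 0 = 3, and there is no ∂_2, so H_1 ≅ Z^3.

As a check, the Euler characteristic is 7 − 9 = -2, which agrees with 1 − 3 = -2.

Hence the Betti numbers are b_0 = 1, b_1 = 3.

b_0 = 1, b_1 = 3.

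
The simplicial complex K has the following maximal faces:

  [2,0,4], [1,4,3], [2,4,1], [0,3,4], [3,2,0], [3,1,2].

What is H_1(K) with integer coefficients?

H_1 ≅ 0.

Fix the vertex order 0 < 1 < 2 < 3 < 4 and write every simplex with vertices in increasing order. Then dim K = 2 and the simplices of K are:

  0-simplices (5): [0], [1], [2], [3], [4]
  1-simplices (9): [0,2], [0,3], [0,4], [1,2], [1,3], [1,4], [2,3], [2,4], [3,4]
  2-simplices (6): [0,2,3], [0,2,4], [0,3,4], [1,2,3], [1,2,4], [1,3,4]

Hence C_0 ≅ Z^5, C_1 ≅ Z^9, C_2 ≅ Z^6.

∂_1: C_1 → C_0 maps an edge to its endpoints' difference, ∂[p,q] = q − p.
The resulting 5×9 matrix has rank 4, and its Smith normal form has invariant factors (1,1,1,1).

The boundary map ∂_2: C_2 → C_1 acts by ∂[p,q,r] = [q,r] − [p,r] + [p,q]. For instance
  ∂[0,2,3] = [2,3] − [0,3] + [0,2],
  ∂[1,2,3] = [2,3] − [1,3] + [1,2].
The 9×6 boundary matrix has rank 5 and Smith normal form diag(1,1,1,1,1).

From H_k ≅ ker(∂_k) / im(∂_{k+1}) we obtain:

  H_1: rank ker ∂_1 − rank ∂_2 = (9 − 4) − 5 = 0, and the invariant factors of ∂_2 are all 1, so H_1 = 0.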